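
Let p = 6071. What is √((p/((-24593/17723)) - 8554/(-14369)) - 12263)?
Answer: 121*I*√141903473869875962/353376817 ≈ 128.99*I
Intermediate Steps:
√((p/((-24593/17723)) - 8554/(-14369)) - 12263) = √((6071/((-24593/17723)) - 8554/(-14369)) - 12263) = √((6071/((-24593*1/17723)) - 8554*(-1/14369)) - 12263) = √((6071/(-24593/17723) + 8554/14369) - 12263) = √((6071*(-17723/24593) + 8554/14369) - 12263) = √((-107596333/24593 + 8554/14369) - 12263) = √(-1545841340355/353376817 - 12263) = √(-5879301247226/353376817) = 121*I*√141903473869875962/353376817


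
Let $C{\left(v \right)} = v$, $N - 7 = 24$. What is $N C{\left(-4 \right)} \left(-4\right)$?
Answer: $496$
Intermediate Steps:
$N = 31$ ($N = 7 + 24 = 31$)
$N C{\left(-4 \right)} \left(-4\right) = 31 \left(-4\right) \left(-4\right) = \left(-124\right) \left(-4\right) = 496$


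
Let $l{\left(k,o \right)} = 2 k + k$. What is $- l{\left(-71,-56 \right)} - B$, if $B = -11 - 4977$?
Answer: $5201$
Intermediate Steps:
$l{\left(k,o \right)} = 3 k$
$B = -4988$ ($B = -11 - 4977 = -4988$)
$- l{\left(-71,-56 \right)} - B = - 3 \left(-71\right) - -4988 = \left(-1\right) \left(-213\right) + 4988 = 213 + 4988 = 5201$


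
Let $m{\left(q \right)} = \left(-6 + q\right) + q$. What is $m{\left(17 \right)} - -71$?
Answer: $99$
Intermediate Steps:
$m{\left(q \right)} = -6 + 2 q$
$m{\left(17 \right)} - -71 = \left(-6 + 2 \cdot 17\right) - -71 = \left(-6 + 34\right) + 71 = 28 + 71 = 99$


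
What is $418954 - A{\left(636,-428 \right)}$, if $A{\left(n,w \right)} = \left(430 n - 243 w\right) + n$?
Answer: $40834$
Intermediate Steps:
$A{\left(n,w \right)} = - 243 w + 431 n$ ($A{\left(n,w \right)} = \left(- 243 w + 430 n\right) + n = - 243 w + 431 n$)
$418954 - A{\left(636,-428 \right)} = 418954 - \left(\left(-243\right) \left(-428\right) + 431 \cdot 636\right) = 418954 - \left(104004 + 274116\right) = 418954 - 378120 = 40834$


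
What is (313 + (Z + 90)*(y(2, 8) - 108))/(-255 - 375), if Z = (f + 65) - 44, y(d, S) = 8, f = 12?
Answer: 11987/630 ≈ 19.027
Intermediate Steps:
Z = 33 (Z = (12 + 65) - 44 = 77 - 44 = 33)
(313 + (Z + 90)*(y(2, 8) - 108))/(-255 - 375) = (313 + (33 + 90)*(8 - 108))/(-255 - 375) = (313 + 123*(-100))/(-630) = -(313 - 12300)/630 = -1/630*(-11987) = 11987/630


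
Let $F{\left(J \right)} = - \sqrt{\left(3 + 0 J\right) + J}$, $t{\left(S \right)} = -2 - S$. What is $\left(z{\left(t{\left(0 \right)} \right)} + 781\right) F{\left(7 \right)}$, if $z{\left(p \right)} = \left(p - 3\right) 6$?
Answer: $- 751 \sqrt{10} \approx -2374.9$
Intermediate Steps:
$z{\left(p \right)} = -18 + 6 p$ ($z{\left(p \right)} = \left(-3 + p\right) 6 = -18 + 6 p$)
$F{\left(J \right)} = - \sqrt{3 + J}$ ($F{\left(J \right)} = - \sqrt{\left(3 + 0\right) + J} = - \sqrt{3 + J}$)
$\left(z{\left(t{\left(0 \right)} \right)} + 781\right) F{\left(7 \right)} = \left(\left(-18 + 6 \left(-2 - 0\right)\right) + 781\right) \left(- \sqrt{3 + 7}\right) = \left(\left(-18 + 6 \left(-2 + 0\right)\right) + 781\right) \left(- \sqrt{10}\right) = \left(\left(-18 + 6 \left(-2\right)\right) + 781\right) \left(- \sqrt{10}\right) = \left(\left(-18 - 12\right) + 781\right) \left(- \sqrt{10}\right) = \left(-30 + 781\right) \left(- \sqrt{10}\right) = 751 \left(- \sqrt{10}\right) = - 751 \sqrt{10}$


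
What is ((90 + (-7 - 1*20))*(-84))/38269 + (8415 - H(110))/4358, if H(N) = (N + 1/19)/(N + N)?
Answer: 2318402919/1293367240 ≈ 1.7925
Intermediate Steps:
H(N) = (1/19 + N)/(2*N) (H(N) = (N + 1/19)/((2*N)) = (1/19 + N)*(1/(2*N)) = (1/19 + N)/(2*N))
((90 + (-7 - 1*20))*(-84))/38269 + (8415 - H(110))/4358 = ((90 + (-7 - 1*20))*(-84))/38269 + (8415 - (1 + 19*110)/(38*110))/4358 = ((90 + (-7 - 20))*(-84))*(1/38269) + (8415 - (1 + 2090)/(38*110))*(1/4358) = ((90 - 27)*(-84))*(1/38269) + (8415 - 2091/(38*110))*(1/4358) = (63*(-84))*(1/38269) + (8415 - 1*2091/4180)*(1/4358) = -5292*1/38269 + (8415 - 2091/4180)*(1/4358) = -108/781 + (35172609/4180)*(1/4358) = -108/781 + 35172609/18216440 = 2318402919/1293367240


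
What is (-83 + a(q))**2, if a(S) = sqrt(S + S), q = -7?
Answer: (83 - I*sqrt(14))**2 ≈ 6875.0 - 621.12*I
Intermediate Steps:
a(S) = sqrt(2)*sqrt(S) (a(S) = sqrt(2*S) = sqrt(2)*sqrt(S))
(-83 + a(q))**2 = (-83 + sqrt(2)*sqrt(-7))**2 = (-83 + sqrt(2)*(I*sqrt(7)))**2 = (-83 + I*sqrt(14))**2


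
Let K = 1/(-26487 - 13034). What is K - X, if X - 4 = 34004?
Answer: -1344030169/39521 ≈ -34008.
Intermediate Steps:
X = 34008 (X = 4 + 34004 = 34008)
K = -1/39521 (K = 1/(-39521) = -1/39521 ≈ -2.5303e-5)
K - X = -1/39521 - 1*34008 = -1/39521 - 34008 = -1344030169/39521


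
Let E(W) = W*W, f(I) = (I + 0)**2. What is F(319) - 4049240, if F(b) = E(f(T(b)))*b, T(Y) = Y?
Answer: 3303337008359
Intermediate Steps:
f(I) = I**2
E(W) = W**2
F(b) = b**5 (F(b) = (b**2)**2*b = b**4*b = b**5)
F(319) - 4049240 = 319**5 - 4049240 = 3303341057599 - 4049240 = 3303337008359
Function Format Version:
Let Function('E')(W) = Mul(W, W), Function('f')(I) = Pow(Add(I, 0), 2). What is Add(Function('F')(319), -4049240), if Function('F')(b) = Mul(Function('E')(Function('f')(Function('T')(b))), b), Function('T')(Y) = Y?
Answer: 3303337008359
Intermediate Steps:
Function('f')(I) = Pow(I, 2)
Function('E')(W) = Pow(W, 2)
Function('F')(b) = Pow(b, 5) (Function('F')(b) = Mul(Pow(Pow(b, 2), 2), b) = Mul(Pow(b, 4), b) = Pow(b, 5))
Add(Function('F')(319), -4049240) = Add(Pow(319, 5), -4049240) = Add(3303341057599, -4049240) = 3303337008359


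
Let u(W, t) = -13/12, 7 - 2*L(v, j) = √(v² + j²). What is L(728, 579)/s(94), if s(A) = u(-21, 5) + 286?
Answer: 42/3419 - 30*√34609/3419 ≈ -1.6201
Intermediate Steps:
L(v, j) = 7/2 - √(j² + v²)/2 (L(v, j) = 7/2 - √(v² + j²)/2 = 7/2 - √(j² + v²)/2)
u(W, t) = -13/12 (u(W, t) = -13*1/12 = -13/12)
s(A) = 3419/12 (s(A) = -13/12 + 286 = 3419/12)
L(728, 579)/s(94) = (7/2 - √(579² + 728²)/2)/(3419/12) = (7/2 - √(335241 + 529984)/2)*(12/3419) = (7/2 - 5*√34609/2)*(12/3419) = 42/3419 - 30*√34609/3419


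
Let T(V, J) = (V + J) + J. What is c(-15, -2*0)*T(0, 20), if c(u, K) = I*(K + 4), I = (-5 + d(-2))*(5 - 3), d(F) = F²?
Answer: -320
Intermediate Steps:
I = -2 (I = (-5 + (-2)²)*(5 - 3) = (-5 + 4)*2 = -1*2 = -2)
T(V, J) = V + 2*J (T(V, J) = (J + V) + J = V + 2*J)
c(u, K) = -8 - 2*K (c(u, K) = -2*(K + 4) = -2*(4 + K) = -8 - 2*K)
c(-15, -2*0)*T(0, 20) = (-8 - (-4)*0)*(0 + 2*20) = (-8 - 2*0)*(0 + 40) = (-8 + 0)*40 = -8*40 = -320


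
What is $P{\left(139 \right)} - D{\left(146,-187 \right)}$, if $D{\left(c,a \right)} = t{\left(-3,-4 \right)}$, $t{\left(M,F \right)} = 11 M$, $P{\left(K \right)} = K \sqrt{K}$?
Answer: $33 + 139 \sqrt{139} \approx 1671.8$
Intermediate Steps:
$P{\left(K \right)} = K^{\frac{3}{2}}$
$D{\left(c,a \right)} = -33$ ($D{\left(c,a \right)} = 11 \left(-3\right) = -33$)
$P{\left(139 \right)} - D{\left(146,-187 \right)} = 139^{\frac{3}{2}} - -33 = 139 \sqrt{139} + 33 = 33 + 139 \sqrt{139}$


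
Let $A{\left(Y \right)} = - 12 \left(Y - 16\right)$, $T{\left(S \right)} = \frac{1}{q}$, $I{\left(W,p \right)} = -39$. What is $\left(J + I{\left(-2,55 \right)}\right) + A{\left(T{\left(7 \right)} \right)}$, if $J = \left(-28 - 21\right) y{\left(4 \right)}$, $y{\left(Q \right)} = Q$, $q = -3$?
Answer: $-39$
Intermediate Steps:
$T{\left(S \right)} = - \frac{1}{3}$ ($T{\left(S \right)} = \frac{1}{-3} = - \frac{1}{3}$)
$A{\left(Y \right)} = 192 - 12 Y$ ($A{\left(Y \right)} = - 12 \left(-16 + Y\right) = 192 - 12 Y$)
$J = -196$ ($J = \left(-28 - 21\right) 4 = \left(-49\right) 4 = -196$)
$\left(J + I{\left(-2,55 \right)}\right) + A{\left(T{\left(7 \right)} \right)} = \left(-196 - 39\right) + \left(192 - -4\right) = -235 + \left(192 + 4\right) = -235 + 196 = -39$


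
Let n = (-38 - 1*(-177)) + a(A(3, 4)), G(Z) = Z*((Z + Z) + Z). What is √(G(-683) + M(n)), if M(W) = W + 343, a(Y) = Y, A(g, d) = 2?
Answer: √1399951 ≈ 1183.2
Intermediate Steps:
G(Z) = 3*Z² (G(Z) = Z*(2*Z + Z) = Z*(3*Z) = 3*Z²)
n = 141 (n = (-38 - 1*(-177)) + 2 = (-38 + 177) + 2 = 139 + 2 = 141)
M(W) = 343 + W
√(G(-683) + M(n)) = √(3*(-683)² + (343 + 141)) = √(3*466489 + 484) = √(1399467 + 484) = √1399951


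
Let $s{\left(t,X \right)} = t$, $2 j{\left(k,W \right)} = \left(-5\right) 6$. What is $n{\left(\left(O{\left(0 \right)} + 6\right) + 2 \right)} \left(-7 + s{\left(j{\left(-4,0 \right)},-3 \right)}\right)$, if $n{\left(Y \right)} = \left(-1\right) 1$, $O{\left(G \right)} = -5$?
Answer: $22$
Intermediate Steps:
$j{\left(k,W \right)} = -15$ ($j{\left(k,W \right)} = \frac{\left(-5\right) 6}{2} = \frac{1}{2} \left(-30\right) = -15$)
$n{\left(Y \right)} = -1$
$n{\left(\left(O{\left(0 \right)} + 6\right) + 2 \right)} \left(-7 + s{\left(j{\left(-4,0 \right)},-3 \right)}\right) = - (-7 - 15) = \left(-1\right) \left(-22\right) = 22$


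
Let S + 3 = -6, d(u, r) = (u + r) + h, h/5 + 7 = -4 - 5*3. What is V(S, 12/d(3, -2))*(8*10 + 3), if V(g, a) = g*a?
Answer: 2988/43 ≈ 69.488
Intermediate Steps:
h = -130 (h = -35 + 5*(-4 - 5*3) = -35 + 5*(-4 - 15) = -35 + 5*(-19) = -35 - 95 = -130)
d(u, r) = -130 + r + u (d(u, r) = (u + r) - 130 = (r + u) - 130 = -130 + r + u)
S = -9 (S = -3 - 6 = -9)
V(g, a) = a*g
V(S, 12/d(3, -2))*(8*10 + 3) = ((12/(-130 - 2 + 3))*(-9))*(8*10 + 3) = ((12/(-129))*(-9))*(80 + 3) = ((12*(-1/129))*(-9))*83 = -4/43*(-9)*83 = (36/43)*83 = 2988/43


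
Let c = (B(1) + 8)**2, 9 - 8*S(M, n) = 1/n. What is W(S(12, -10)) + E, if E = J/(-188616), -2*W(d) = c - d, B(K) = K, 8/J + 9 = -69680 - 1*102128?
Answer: -25881387993941/648148705440 ≈ -39.931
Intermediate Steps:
J = -8/171817 (J = 8/(-9 + (-69680 - 1*102128)) = 8/(-9 + (-69680 - 102128)) = 8/(-9 - 171808) = 8/(-171817) = 8*(-1/171817) = -8/171817 ≈ -4.6561e-5)
S(M, n) = 9/8 - 1/(8*n)
c = 81 (c = (1 + 8)**2 = 9**2 = 81)
W(d) = -81/2 + d/2 (W(d) = -(81 - d)/2 = -81/2 + d/2)
E = 1/4050929409 (E = -8/171817/(-188616) = -8/171817*(-1/188616) = 1/4050929409 ≈ 2.4686e-10)
W(S(12, -10)) + E = (-81/2 + ((1/8)*(-1 + 9*(-10))/(-10))/2) + 1/4050929409 = (-81/2 + ((1/8)*(-1/10)*(-1 - 90))/2) + 1/4050929409 = (-81/2 + ((1/8)*(-1/10)*(-91))/2) + 1/4050929409 = (-81/2 + (1/2)*(91/80)) + 1/4050929409 = (-81/2 + 91/160) + 1/4050929409 = -6389/160 + 1/4050929409 = -25881387993941/648148705440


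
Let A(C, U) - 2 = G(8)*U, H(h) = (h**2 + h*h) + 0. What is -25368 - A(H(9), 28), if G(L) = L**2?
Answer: -27162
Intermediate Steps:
H(h) = 2*h**2 (H(h) = (h**2 + h**2) + 0 = 2*h**2 + 0 = 2*h**2)
A(C, U) = 2 + 64*U (A(C, U) = 2 + 8**2*U = 2 + 64*U)
-25368 - A(H(9), 28) = -25368 - (2 + 64*28) = -25368 - (2 + 1792) = -25368 - 1*1794 = -25368 - 1794 = -27162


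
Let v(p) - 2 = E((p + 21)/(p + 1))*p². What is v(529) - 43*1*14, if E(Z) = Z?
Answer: 15359455/53 ≈ 2.8980e+5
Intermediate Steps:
v(p) = 2 + p²*(21 + p)/(1 + p) (v(p) = 2 + ((p + 21)/(p + 1))*p² = 2 + ((21 + p)/(1 + p))*p² = 2 + p²*(21 + p)/(1 + p))
v(529) - 43*1*14 = (2 + 2*529 + 529²*(21 + 529))/(1 + 529) - 43*1*14 = (2 + 1058 + 279841*550)/530 - 43*14 = (2 + 1058 + 153912550)/530 - 1*602 = (1/530)*153913610 - 602 = 15391361/53 - 602 = 15359455/53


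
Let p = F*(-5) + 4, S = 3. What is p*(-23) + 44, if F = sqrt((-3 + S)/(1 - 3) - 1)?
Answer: -48 + 115*I ≈ -48.0 + 115.0*I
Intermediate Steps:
F = I (F = sqrt((-3 + 3)/(1 - 3) - 1) = sqrt(0/(-2) - 1) = sqrt(0*(-1/2) - 1) = sqrt(0 - 1) = sqrt(-1) = I ≈ 1.0*I)
p = 4 - 5*I (p = I*(-5) + 4 = -5*I + 4 = 4 - 5*I ≈ 4.0 - 5.0*I)
p*(-23) + 44 = (4 - 5*I)*(-23) + 44 = (-92 + 115*I) + 44 = -48 + 115*I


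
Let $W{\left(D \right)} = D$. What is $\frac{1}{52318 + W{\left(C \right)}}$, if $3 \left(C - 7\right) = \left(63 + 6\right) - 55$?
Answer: $\frac{3}{156989} \approx 1.911 \cdot 10^{-5}$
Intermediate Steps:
$C = \frac{35}{3}$ ($C = 7 + \frac{\left(63 + 6\right) - 55}{3} = 7 + \frac{69 - 55}{3} = 7 + \frac{1}{3} \cdot 14 = 7 + \frac{14}{3} = \frac{35}{3} \approx 11.667$)
$\frac{1}{52318 + W{\left(C \right)}} = \frac{1}{52318 + \frac{35}{3}} = \frac{1}{\frac{156989}{3}} = \frac{3}{156989}$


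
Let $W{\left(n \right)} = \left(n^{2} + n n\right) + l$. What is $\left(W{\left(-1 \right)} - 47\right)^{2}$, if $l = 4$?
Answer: $1681$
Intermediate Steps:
$W{\left(n \right)} = 4 + 2 n^{2}$ ($W{\left(n \right)} = \left(n^{2} + n n\right) + 4 = \left(n^{2} + n^{2}\right) + 4 = 2 n^{2} + 4 = 4 + 2 n^{2}$)
$\left(W{\left(-1 \right)} - 47\right)^{2} = \left(\left(4 + 2 \left(-1\right)^{2}\right) - 47\right)^{2} = \left(\left(4 + 2 \cdot 1\right) - 47\right)^{2} = \left(\left(4 + 2\right) - 47\right)^{2} = \left(6 - 47\right)^{2} = \left(-41\right)^{2} = 1681$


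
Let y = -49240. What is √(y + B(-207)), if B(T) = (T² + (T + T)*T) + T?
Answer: 10*√791 ≈ 281.25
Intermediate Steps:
B(T) = T + 3*T² (B(T) = (T² + (2*T)*T) + T = (T² + 2*T²) + T = 3*T² + T = T + 3*T²)
√(y + B(-207)) = √(-49240 - 207*(1 + 3*(-207))) = √(-49240 - 207*(1 - 621)) = √(-49240 - 207*(-620)) = √(-49240 + 128340) = √79100 = 10*√791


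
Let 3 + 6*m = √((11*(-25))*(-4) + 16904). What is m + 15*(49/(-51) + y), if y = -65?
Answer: -33657/34 + √4501/3 ≈ -967.55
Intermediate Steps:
m = -½ + √4501/3 (m = -½ + √((11*(-25))*(-4) + 16904)/6 = -½ + √(-275*(-4) + 16904)/6 = -½ + √(1100 + 16904)/6 = -½ + √18004/6 = -½ + (2*√4501)/6 = -½ + √4501/3 ≈ 21.863)
m + 15*(49/(-51) + y) = (-½ + √4501/3) + 15*(49/(-51) - 65) = (-½ + √4501/3) + 15*(49*(-1/51) - 65) = (-½ + √4501/3) + 15*(-49/51 - 65) = (-½ + √4501/3) + 15*(-3364/51) = (-½ + √4501/3) - 16820/17 = -33657/34 + √4501/3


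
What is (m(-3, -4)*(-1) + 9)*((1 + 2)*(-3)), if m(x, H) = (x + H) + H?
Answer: -180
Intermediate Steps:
m(x, H) = x + 2*H (m(x, H) = (H + x) + H = x + 2*H)
(m(-3, -4)*(-1) + 9)*((1 + 2)*(-3)) = ((-3 + 2*(-4))*(-1) + 9)*((1 + 2)*(-3)) = ((-3 - 8)*(-1) + 9)*(3*(-3)) = (-11*(-1) + 9)*(-9) = (11 + 9)*(-9) = 20*(-9) = -180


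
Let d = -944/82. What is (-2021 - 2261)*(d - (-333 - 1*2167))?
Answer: -436883896/41 ≈ -1.0656e+7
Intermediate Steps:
d = -472/41 (d = -944*1/82 = -472/41 ≈ -11.512)
(-2021 - 2261)*(d - (-333 - 1*2167)) = (-2021 - 2261)*(-472/41 - (-333 - 1*2167)) = -4282*(-472/41 - (-333 - 2167)) = -4282*(-472/41 - 1*(-2500)) = -4282*(-472/41 + 2500) = -4282*102028/41 = -436883896/41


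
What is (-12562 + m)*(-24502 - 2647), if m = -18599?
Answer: 845989989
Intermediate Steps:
(-12562 + m)*(-24502 - 2647) = (-12562 - 18599)*(-24502 - 2647) = -31161*(-27149) = 845989989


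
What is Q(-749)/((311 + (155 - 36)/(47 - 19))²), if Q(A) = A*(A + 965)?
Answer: -2588544/1590121 ≈ -1.6279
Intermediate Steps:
Q(A) = A*(965 + A)
Q(-749)/((311 + (155 - 36)/(47 - 19))²) = (-749*(965 - 749))/((311 + (155 - 36)/(47 - 19))²) = (-749*216)/((311 + 119/28)²) = -161784/(311 + 119*(1/28))² = -161784/(311 + 17/4)² = -161784/((1261/4)²) = -161784/1590121/16 = -161784*16/1590121 = -2588544/1590121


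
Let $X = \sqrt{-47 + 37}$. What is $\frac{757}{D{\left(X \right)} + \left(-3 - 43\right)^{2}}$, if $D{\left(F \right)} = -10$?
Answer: $\frac{757}{2106} \approx 0.35945$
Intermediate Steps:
$X = i \sqrt{10}$ ($X = \sqrt{-10} = i \sqrt{10} \approx 3.1623 i$)
$\frac{757}{D{\left(X \right)} + \left(-3 - 43\right)^{2}} = \frac{757}{-10 + \left(-3 - 43\right)^{2}} = \frac{757}{-10 + \left(-46\right)^{2}} = \frac{757}{-10 + 2116} = \frac{757}{2106}$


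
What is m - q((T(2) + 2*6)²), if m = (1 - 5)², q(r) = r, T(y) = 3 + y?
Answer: -273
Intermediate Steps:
m = 16 (m = (-4)² = 16)
m - q((T(2) + 2*6)²) = 16 - ((3 + 2) + 2*6)² = 16 - (5 + 12)² = 16 - 1*17² = 16 - 1*289 = 16 - 289 = -273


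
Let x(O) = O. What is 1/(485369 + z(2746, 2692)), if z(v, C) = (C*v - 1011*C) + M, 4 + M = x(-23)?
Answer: 1/5155962 ≈ 1.9395e-7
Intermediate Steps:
M = -27 (M = -4 - 23 = -27)
z(v, C) = -27 - 1011*C + C*v (z(v, C) = (C*v - 1011*C) - 27 = (-1011*C + C*v) - 27 = -27 - 1011*C + C*v)
1/(485369 + z(2746, 2692)) = 1/(485369 + (-27 - 1011*2692 + 2692*2746)) = 1/(485369 + (-27 - 2721612 + 7392232)) = 1/(485369 + 4670593) = 1/5155962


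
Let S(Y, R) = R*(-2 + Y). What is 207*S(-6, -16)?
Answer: 26496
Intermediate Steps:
207*S(-6, -16) = 207*(-16*(-2 - 6)) = 207*(-16*(-8)) = 207*128 = 26496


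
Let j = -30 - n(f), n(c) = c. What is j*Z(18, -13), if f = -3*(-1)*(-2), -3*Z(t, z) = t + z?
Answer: 40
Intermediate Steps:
Z(t, z) = -t/3 - z/3 (Z(t, z) = -(t + z)/3 = -t/3 - z/3)
f = -6 (f = 3*(-2) = -6)
j = -24 (j = -30 - 1*(-6) = -30 + 6 = -24)
j*Z(18, -13) = -24*(-⅓*18 - ⅓*(-13)) = -24*(-6 + 13/3) = -24*(-5/3) = 40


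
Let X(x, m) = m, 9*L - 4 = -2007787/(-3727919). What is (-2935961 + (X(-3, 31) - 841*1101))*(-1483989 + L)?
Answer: 4930292287845743084/860289 ≈ 5.7310e+12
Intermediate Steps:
L = 5639821/11183757 (L = 4/9 + (-2007787/(-3727919))/9 = 4/9 + (-2007787*(-1/3727919))/9 = 4/9 + (⅑)*(2007787/3727919) = 4/9 + 2007787/33551271 = 5639821/11183757 ≈ 0.50429)
(-2935961 + (X(-3, 31) - 841*1101))*(-1483989 + L) = (-2935961 + (31 - 841*1101))*(-1483989 + 5639821/11183757) = (-2935961 + (31 - 925941))*(-16596566726852/11183757) = (-2935961 - 925910)*(-16596566726852/11183757) = -3861871*(-16596566726852/11183757) = 4930292287845743084/860289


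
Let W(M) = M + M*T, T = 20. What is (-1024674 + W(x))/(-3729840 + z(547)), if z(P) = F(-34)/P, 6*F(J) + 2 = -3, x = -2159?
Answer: 3511782666/12241334885 ≈ 0.28688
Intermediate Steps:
F(J) = -5/6 (F(J) = -1/3 + (1/6)*(-3) = -1/3 - 1/2 = -5/6)
W(M) = 21*M (W(M) = M + M*20 = M + 20*M = 21*M)
z(P) = -5/(6*P)
(-1024674 + W(x))/(-3729840 + z(547)) = (-1024674 + 21*(-2159))/(-3729840 - 5/6/547) = (-1024674 - 45339)/(-3729840 - 5/6*1/547) = -1070013/(-3729840 - 5/3282) = -1070013/(-12241334885/3282) = -1070013*(-3282/12241334885) = 3511782666/12241334885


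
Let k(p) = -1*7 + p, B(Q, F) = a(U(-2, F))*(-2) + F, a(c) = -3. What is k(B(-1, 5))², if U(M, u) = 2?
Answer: 16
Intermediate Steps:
B(Q, F) = 6 + F (B(Q, F) = -3*(-2) + F = 6 + F)
k(p) = -7 + p
k(B(-1, 5))² = (-7 + (6 + 5))² = (-7 + 11)² = 4² = 16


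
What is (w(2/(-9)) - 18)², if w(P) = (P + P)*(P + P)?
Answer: 2079364/6561 ≈ 316.93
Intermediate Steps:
w(P) = 4*P² (w(P) = (2*P)*(2*P) = 4*P²)
(w(2/(-9)) - 18)² = (4*(2/(-9))² - 18)² = (4*(2*(-⅑))² - 18)² = (4*(-2/9)² - 18)² = (4*(4/81) - 18)² = (16/81 - 18)² = (-1442/81)² = 2079364/6561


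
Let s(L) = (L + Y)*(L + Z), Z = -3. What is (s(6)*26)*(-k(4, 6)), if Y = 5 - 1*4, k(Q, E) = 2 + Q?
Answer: -3276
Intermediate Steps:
Y = 1 (Y = 5 - 4 = 1)
s(L) = (1 + L)*(-3 + L) (s(L) = (L + 1)*(L - 3) = (1 + L)*(-3 + L))
(s(6)*26)*(-k(4, 6)) = ((-3 + 6**2 - 2*6)*26)*(-(2 + 4)) = ((-3 + 36 - 12)*26)*(-1*6) = (21*26)*(-6) = 546*(-6) = -3276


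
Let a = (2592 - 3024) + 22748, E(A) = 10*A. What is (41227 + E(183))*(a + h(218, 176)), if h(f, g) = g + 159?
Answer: 975284107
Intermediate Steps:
h(f, g) = 159 + g
a = 22316 (a = -432 + 22748 = 22316)
(41227 + E(183))*(a + h(218, 176)) = (41227 + 10*183)*(22316 + (159 + 176)) = (41227 + 1830)*(22316 + 335) = 43057*22651 = 975284107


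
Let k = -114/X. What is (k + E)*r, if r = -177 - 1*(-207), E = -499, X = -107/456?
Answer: -42270/107 ≈ -395.05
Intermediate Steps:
X = -107/456 (X = -107*1/456 = -107/456 ≈ -0.23465)
k = 51984/107 (k = -114/(-107/456) = -114*(-456/107) = 51984/107 ≈ 485.83)
r = 30 (r = -177 + 207 = 30)
(k + E)*r = (51984/107 - 499)*30 = -1409/107*30 = -42270/107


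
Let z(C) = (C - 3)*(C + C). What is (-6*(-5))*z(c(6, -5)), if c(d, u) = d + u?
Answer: -120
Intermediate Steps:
z(C) = 2*C*(-3 + C) (z(C) = (-3 + C)*(2*C) = 2*C*(-3 + C))
(-6*(-5))*z(c(6, -5)) = (-6*(-5))*(2*(6 - 5)*(-3 + (6 - 5))) = 30*(2*1*(-3 + 1)) = 30*(2*1*(-2)) = 30*(-4) = -120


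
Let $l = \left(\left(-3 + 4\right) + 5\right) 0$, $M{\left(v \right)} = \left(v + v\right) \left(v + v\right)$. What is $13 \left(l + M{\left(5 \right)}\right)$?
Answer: $1300$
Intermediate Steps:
$M{\left(v \right)} = 4 v^{2}$ ($M{\left(v \right)} = 2 v 2 v = 4 v^{2}$)
$l = 0$ ($l = \left(1 + 5\right) 0 = 6 \cdot 0 = 0$)
$13 \left(l + M{\left(5 \right)}\right) = 13 \left(0 + 4 \cdot 5^{2}\right) = 13 \left(0 + 4 \cdot 25\right) = 13 \left(0 + 100\right) = 13 \cdot 100 = 1300$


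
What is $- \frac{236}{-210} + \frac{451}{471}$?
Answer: $\frac{11437}{5495} \approx 2.0813$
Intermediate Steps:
$- \frac{236}{-210} + \frac{451}{471} = \left(-236\right) \left(- \frac{1}{210}\right) + 451 \cdot \frac{1}{471} = \frac{118}{105} + \frac{451}{471} = \frac{11437}{5495}$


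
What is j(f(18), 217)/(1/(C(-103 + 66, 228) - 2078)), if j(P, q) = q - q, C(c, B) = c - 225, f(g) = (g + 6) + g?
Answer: 0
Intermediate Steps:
f(g) = 6 + 2*g (f(g) = (6 + g) + g = 6 + 2*g)
C(c, B) = -225 + c
j(P, q) = 0
j(f(18), 217)/(1/(C(-103 + 66, 228) - 2078)) = 0/(1/((-225 + (-103 + 66)) - 2078)) = 0/(1/((-225 - 37) - 2078)) = 0/(1/(-262 - 2078)) = 0/(1/(-2340)) = 0/(-1/2340) = 0*(-2340) = 0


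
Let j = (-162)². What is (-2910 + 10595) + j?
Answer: 33929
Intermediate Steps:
j = 26244
(-2910 + 10595) + j = (-2910 + 10595) + 26244 = 7685 + 26244 = 33929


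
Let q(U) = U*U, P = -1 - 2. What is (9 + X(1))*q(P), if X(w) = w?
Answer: 90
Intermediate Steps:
P = -3
q(U) = U²
(9 + X(1))*q(P) = (9 + 1)*(-3)² = 10*9 = 90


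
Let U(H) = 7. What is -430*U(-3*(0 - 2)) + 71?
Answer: -2939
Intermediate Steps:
-430*U(-3*(0 - 2)) + 71 = -430*7 + 71 = -3010 + 71 = -2939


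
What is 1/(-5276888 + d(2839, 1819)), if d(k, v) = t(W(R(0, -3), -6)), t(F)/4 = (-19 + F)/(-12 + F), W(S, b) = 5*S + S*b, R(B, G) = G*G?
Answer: -3/15830648 ≈ -1.8951e-7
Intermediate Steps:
R(B, G) = G²
t(F) = 4*(-19 + F)/(-12 + F) (t(F) = 4*((-19 + F)/(-12 + F)) = 4*(-19 + F)/(-12 + F))
d(k, v) = 16/3 (d(k, v) = 4*(-19 + (-3)²*(5 - 6))/(-12 + (-3)²*(5 - 6)) = 4*(-19 + 9*(-1))/(-12 + 9*(-1)) = 4*(-19 - 9)/(-12 - 9) = 4*(-28)/(-21) = 4*(-1/21)*(-28) = 16/3)
1/(-5276888 + d(2839, 1819)) = 1/(-5276888 + 16/3) = 1/(-15830648/3) = -3/15830648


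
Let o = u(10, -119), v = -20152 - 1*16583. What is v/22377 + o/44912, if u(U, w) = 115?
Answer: -549089655/334998608 ≈ -1.6391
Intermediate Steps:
v = -36735 (v = -20152 - 16583 = -36735)
o = 115
v/22377 + o/44912 = -36735/22377 + 115/44912 = -36735*1/22377 + 115*(1/44912) = -12245/7459 + 115/44912 = -549089655/334998608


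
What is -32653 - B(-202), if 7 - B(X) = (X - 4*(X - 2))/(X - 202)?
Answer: -6597627/202 ≈ -32662.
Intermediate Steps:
B(X) = 7 - (8 - 3*X)/(-202 + X) (B(X) = 7 - (X - 4*(X - 2))/(X - 202) = 7 - (X - 4*(-2 + X))/(-202 + X) = 7 - (X + (8 - 4*X))/(-202 + X) = 7 - (8 - 3*X)/(-202 + X))
-32653 - B(-202) = -32653 - 2*(-711 + 5*(-202))/(-202 - 202) = -32653 - 2*(-711 - 1010)/(-404) = -32653 - 2*(-1)*(-1721)/404 = -32653 - 1*1721/202 = -32653 - 1721/202 = -6597627/202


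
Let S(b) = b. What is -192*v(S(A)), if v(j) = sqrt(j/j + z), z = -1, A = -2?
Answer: 0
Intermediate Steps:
v(j) = 0 (v(j) = sqrt(j/j - 1) = sqrt(1 - 1) = sqrt(0) = 0)
-192*v(S(A)) = -192*0 = 0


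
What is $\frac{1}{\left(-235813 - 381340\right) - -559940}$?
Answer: $- \frac{1}{57213} \approx -1.7479 \cdot 10^{-5}$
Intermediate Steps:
$\frac{1}{\left(-235813 - 381340\right) - -559940} = \frac{1}{-617153 + 559940} = \frac{1}{-57213} = - \frac{1}{57213}$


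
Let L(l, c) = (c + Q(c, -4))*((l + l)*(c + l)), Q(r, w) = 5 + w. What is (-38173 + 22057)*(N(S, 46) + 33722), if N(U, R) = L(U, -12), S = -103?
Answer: 3656204688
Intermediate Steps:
L(l, c) = 2*l*(1 + c)*(c + l) (L(l, c) = (c + (5 - 4))*((l + l)*(c + l)) = (c + 1)*((2*l)*(c + l)) = (1 + c)*(2*l*(c + l)) = 2*l*(1 + c)*(c + l))
N(U, R) = 2*U*(132 - 11*U) (N(U, R) = 2*U*(-12 + U + (-12)² - 12*U) = 2*U*(-12 + U + 144 - 12*U) = 2*U*(132 - 11*U))
(-38173 + 22057)*(N(S, 46) + 33722) = (-38173 + 22057)*(22*(-103)*(12 - 1*(-103)) + 33722) = -16116*(22*(-103)*(12 + 103) + 33722) = -16116*(22*(-103)*115 + 33722) = -16116*(-260590 + 33722) = -16116*(-226868) = 3656204688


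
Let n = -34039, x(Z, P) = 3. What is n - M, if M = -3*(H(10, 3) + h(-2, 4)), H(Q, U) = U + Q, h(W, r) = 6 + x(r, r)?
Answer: -33973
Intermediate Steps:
h(W, r) = 9 (h(W, r) = 6 + 3 = 9)
H(Q, U) = Q + U
M = -66 (M = -3*((10 + 3) + 9) = -3*(13 + 9) = -3*22 = -66)
n - M = -34039 - 1*(-66) = -34039 + 66 = -33973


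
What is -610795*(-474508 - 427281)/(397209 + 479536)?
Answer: 110161642451/175349 ≈ 6.2824e+5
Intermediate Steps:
-610795*(-474508 - 427281)/(397209 + 479536) = -610795/(876745/(-901789)) = -610795/(876745*(-1/901789)) = -610795/(-876745/901789) = -610795*(-901789/876745) = 110161642451/175349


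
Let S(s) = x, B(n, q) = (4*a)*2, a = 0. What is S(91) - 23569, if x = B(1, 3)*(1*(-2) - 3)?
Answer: -23569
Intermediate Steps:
B(n, q) = 0 (B(n, q) = (4*0)*2 = 0*2 = 0)
x = 0 (x = 0*(1*(-2) - 3) = 0*(-2 - 3) = 0*(-5) = 0)
S(s) = 0
S(91) - 23569 = 0 - 23569 = -23569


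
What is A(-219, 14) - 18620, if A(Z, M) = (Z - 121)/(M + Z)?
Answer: -763352/41 ≈ -18618.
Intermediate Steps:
A(Z, M) = (-121 + Z)/(M + Z)
A(-219, 14) - 18620 = (-121 - 219)/(14 - 219) - 18620 = -340/(-205) - 18620 = -1/205*(-340) - 18620 = 68/41 - 18620 = -763352/41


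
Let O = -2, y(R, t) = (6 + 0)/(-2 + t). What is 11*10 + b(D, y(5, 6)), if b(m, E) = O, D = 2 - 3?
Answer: 108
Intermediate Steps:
y(R, t) = 6/(-2 + t)
D = -1
b(m, E) = -2
11*10 + b(D, y(5, 6)) = 11*10 - 2 = 110 - 2 = 108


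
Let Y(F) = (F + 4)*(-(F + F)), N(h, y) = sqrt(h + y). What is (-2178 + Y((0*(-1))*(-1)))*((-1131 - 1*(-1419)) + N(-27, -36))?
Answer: -627264 - 6534*I*sqrt(7) ≈ -6.2726e+5 - 17287.0*I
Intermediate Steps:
Y(F) = -2*F*(4 + F) (Y(F) = (4 + F)*(-2*F) = -2*F*(4 + F))
(-2178 + Y((0*(-1))*(-1)))*((-1131 - 1*(-1419)) + N(-27, -36)) = (-2178 - 2*(0*(-1))*(-1)*(4 + (0*(-1))*(-1)))*((-1131 - 1*(-1419)) + sqrt(-27 - 36)) = (-2178 - 2*0*(-1)*(4 + 0*(-1)))*((-1131 + 1419) + sqrt(-63)) = (-2178 - 2*0*(4 + 0))*(288 + 3*I*sqrt(7)) = (-2178 - 2*0*4)*(288 + 3*I*sqrt(7)) = (-2178 + 0)*(288 + 3*I*sqrt(7)) = -2178*(288 + 3*I*sqrt(7)) = -627264 - 6534*I*sqrt(7)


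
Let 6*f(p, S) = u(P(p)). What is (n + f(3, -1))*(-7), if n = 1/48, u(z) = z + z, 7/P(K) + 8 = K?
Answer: 749/240 ≈ 3.1208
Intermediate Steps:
P(K) = 7/(-8 + K)
u(z) = 2*z
f(p, S) = 7/(3*(-8 + p)) (f(p, S) = (2*(7/(-8 + p)))/6 = (14/(-8 + p))/6 = 7/(3*(-8 + p)))
n = 1/48 ≈ 0.020833
(n + f(3, -1))*(-7) = (1/48 + 7/(3*(-8 + 3)))*(-7) = (1/48 + (7/3)/(-5))*(-7) = (1/48 + (7/3)*(-⅕))*(-7) = (1/48 - 7/15)*(-7) = -107/240*(-7) = 749/240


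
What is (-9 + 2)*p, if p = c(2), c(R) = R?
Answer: -14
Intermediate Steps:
p = 2
(-9 + 2)*p = (-9 + 2)*2 = -7*2 = -14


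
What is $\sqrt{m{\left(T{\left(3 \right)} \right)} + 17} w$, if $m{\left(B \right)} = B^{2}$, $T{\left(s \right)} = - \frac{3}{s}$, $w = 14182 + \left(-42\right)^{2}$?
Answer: $47838 \sqrt{2} \approx 67653.0$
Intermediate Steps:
$w = 15946$ ($w = 14182 + 1764 = 15946$)
$\sqrt{m{\left(T{\left(3 \right)} \right)} + 17} w = \sqrt{\left(- \frac{3}{3}\right)^{2} + 17} \cdot 15946 = \sqrt{\left(\left(-3\right) \frac{1}{3}\right)^{2} + 17} \cdot 15946 = \sqrt{\left(-1\right)^{2} + 17} \cdot 15946 = \sqrt{1 + 17} \cdot 15946 = \sqrt{18} \cdot 15946 = 3 \sqrt{2} \cdot 15946 = 47838 \sqrt{2}$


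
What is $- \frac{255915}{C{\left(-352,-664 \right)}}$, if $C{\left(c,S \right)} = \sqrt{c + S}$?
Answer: $\frac{255915 i \sqrt{254}}{508} \approx 8028.8 i$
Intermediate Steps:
$C{\left(c,S \right)} = \sqrt{S + c}$
$- \frac{255915}{C{\left(-352,-664 \right)}} = - \frac{255915}{\sqrt{-664 - 352}} = - \frac{255915}{\sqrt{-1016}} = - \frac{255915}{2 i \sqrt{254}} = - 255915 \left(- \frac{i \sqrt{254}}{508}\right) = \frac{255915 i \sqrt{254}}{508}$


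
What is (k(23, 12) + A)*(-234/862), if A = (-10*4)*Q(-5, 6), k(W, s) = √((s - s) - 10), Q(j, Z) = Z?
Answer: 28080/431 - 117*I*√10/431 ≈ 65.151 - 0.85844*I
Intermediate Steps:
k(W, s) = I*√10 (k(W, s) = √(0 - 10) = √(-10) = I*√10)
A = -240 (A = -10*4*6 = -40*6 = -240)
(k(23, 12) + A)*(-234/862) = (I*√10 - 240)*(-234/862) = (-240 + I*√10)*(-234*1/862) = (-240 + I*√10)*(-117/431) = 28080/431 - 117*I*√10/431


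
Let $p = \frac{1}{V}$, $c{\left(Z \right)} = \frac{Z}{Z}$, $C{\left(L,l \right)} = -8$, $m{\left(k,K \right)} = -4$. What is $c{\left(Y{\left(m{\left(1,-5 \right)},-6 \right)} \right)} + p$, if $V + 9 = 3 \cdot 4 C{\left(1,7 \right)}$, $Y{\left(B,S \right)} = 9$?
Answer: $\frac{104}{105} \approx 0.99048$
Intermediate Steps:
$V = -105$ ($V = -9 + 3 \cdot 4 \left(-8\right) = -9 + 12 \left(-8\right) = -9 - 96 = -105$)
$c{\left(Z \right)} = 1$
$p = - \frac{1}{105}$ ($p = \frac{1}{-105} = - \frac{1}{105} \approx -0.0095238$)
$c{\left(Y{\left(m{\left(1,-5 \right)},-6 \right)} \right)} + p = 1 - \frac{1}{105} = \frac{104}{105}$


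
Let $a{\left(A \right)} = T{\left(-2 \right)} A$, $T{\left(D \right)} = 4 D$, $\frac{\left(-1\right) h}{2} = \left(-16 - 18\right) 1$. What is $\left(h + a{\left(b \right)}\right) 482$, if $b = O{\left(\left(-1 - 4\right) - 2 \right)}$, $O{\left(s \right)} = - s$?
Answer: $5784$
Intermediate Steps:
$h = 68$ ($h = - 2 \left(-16 - 18\right) 1 = - 2 \left(\left(-34\right) 1\right) = \left(-2\right) \left(-34\right) = 68$)
$b = 7$ ($b = - (\left(-1 - 4\right) - 2) = - (-5 - 2) = \left(-1\right) \left(-7\right) = 7$)
$a{\left(A \right)} = - 8 A$ ($a{\left(A \right)} = 4 \left(-2\right) A = - 8 A$)
$\left(h + a{\left(b \right)}\right) 482 = \left(68 - 56\right) 482 = 12 \cdot 482 = 5784$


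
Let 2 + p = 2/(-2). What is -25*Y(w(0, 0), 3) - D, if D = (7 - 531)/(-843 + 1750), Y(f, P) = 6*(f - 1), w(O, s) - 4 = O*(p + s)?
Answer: -407626/907 ≈ -449.42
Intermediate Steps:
p = -3 (p = -2 + 2/(-2) = -2 + 2*(-½) = -2 - 1 = -3)
w(O, s) = 4 + O*(-3 + s)
Y(f, P) = -6 + 6*f (Y(f, P) = 6*(-1 + f) = -6 + 6*f)
D = -524/907 ≈ -0.57773
-25*Y(w(0, 0), 3) - D = -25*(-6 + 6*(4 - 3*0 + 0*0)) - 1*(-524/907) = -25*(-6 + 6*(4 + 0 + 0)) + 524/907 = -25*(-6 + 6*4) + 524/907 = -25*(-6 + 24) + 524/907 = -25*18 + 524/907 = -450 + 524/907 = -407626/907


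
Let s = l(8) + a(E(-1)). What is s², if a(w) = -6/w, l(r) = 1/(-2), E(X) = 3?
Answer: 25/4 ≈ 6.2500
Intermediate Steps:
l(r) = -½ (l(r) = 1*(-½) = -½)
s = -5/2 (s = -½ - 6/3 = -½ - 6*⅓ = -½ - 2 = -5/2 ≈ -2.5000)
s² = (-5/2)² = 25/4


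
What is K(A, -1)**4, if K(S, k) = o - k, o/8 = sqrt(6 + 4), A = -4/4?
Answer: 413441 + 20512*sqrt(10) ≈ 4.7831e+5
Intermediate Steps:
A = -1 (A = -4*1/4 = -1)
o = 8*sqrt(10) (o = 8*sqrt(6 + 4) = 8*sqrt(10) ≈ 25.298)
K(S, k) = -k + 8*sqrt(10) (K(S, k) = 8*sqrt(10) - k = -k + 8*sqrt(10))
K(A, -1)**4 = (-1*(-1) + 8*sqrt(10))**4 = (1 + 8*sqrt(10))**4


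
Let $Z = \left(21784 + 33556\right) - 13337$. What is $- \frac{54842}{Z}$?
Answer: $- \frac{54842}{42003} \approx -1.3057$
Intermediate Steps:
$Z = 42003$ ($Z = 55340 - 13337 = 42003$)
$- \frac{54842}{Z} = - \frac{54842}{42003}$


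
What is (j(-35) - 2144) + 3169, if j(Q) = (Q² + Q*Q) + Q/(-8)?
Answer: 27835/8 ≈ 3479.4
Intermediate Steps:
j(Q) = 2*Q² - Q/8 (j(Q) = (Q² + Q²) + Q*(-⅛) = 2*Q² - Q/8)
(j(-35) - 2144) + 3169 = ((⅛)*(-35)*(-1 + 16*(-35)) - 2144) + 3169 = ((⅛)*(-35)*(-1 - 560) - 2144) + 3169 = ((⅛)*(-35)*(-561) - 2144) + 3169 = (19635/8 - 2144) + 3169 = 2483/8 + 3169 = 27835/8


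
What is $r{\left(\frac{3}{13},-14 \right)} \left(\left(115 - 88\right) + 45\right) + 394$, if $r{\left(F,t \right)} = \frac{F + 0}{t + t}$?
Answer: $\frac{35800}{91} \approx 393.41$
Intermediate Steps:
$r{\left(F,t \right)} = \frac{F}{2 t}$
$r{\left(\frac{3}{13},-14 \right)} \left(\left(115 - 88\right) + 45\right) + 394 = \frac{3 \cdot \frac{1}{13}}{2 \left(-14\right)} \left(\left(115 - 88\right) + 45\right) + 394 = \frac{1}{2} \cdot 3 \cdot \frac{1}{13} \left(- \frac{1}{14}\right) \left(27 + 45\right) + 394 = \frac{1}{2} \cdot \frac{3}{13} \left(- \frac{1}{14}\right) 72 + 394 = \left(- \frac{3}{364}\right) 72 + 394 = - \frac{54}{91} + 394 = \frac{35800}{91}$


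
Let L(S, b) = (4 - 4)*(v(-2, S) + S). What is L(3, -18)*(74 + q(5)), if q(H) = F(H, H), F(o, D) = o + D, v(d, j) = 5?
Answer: 0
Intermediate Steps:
F(o, D) = D + o
L(S, b) = 0 (L(S, b) = (4 - 4)*(5 + S) = 0*(5 + S) = 0)
q(H) = 2*H (q(H) = H + H = 2*H)
L(3, -18)*(74 + q(5)) = 0*(74 + 2*5) = 0*(74 + 10) = 0*84 = 0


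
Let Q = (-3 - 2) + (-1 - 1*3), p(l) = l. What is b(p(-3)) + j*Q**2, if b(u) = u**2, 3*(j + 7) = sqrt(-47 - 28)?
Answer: -558 + 135*I*sqrt(3) ≈ -558.0 + 233.83*I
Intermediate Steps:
Q = -9 (Q = -5 + (-1 - 3) = -5 - 4 = -9)
j = -7 + 5*I*sqrt(3)/3 (j = -7 + sqrt(-47 - 28)/3 = -7 + sqrt(-75)/3 = -7 + (5*I*sqrt(3))/3 = -7 + 5*I*sqrt(3)/3 ≈ -7.0 + 2.8868*I)
b(p(-3)) + j*Q**2 = (-3)**2 + (-7 + 5*I*sqrt(3)/3)*(-9)**2 = 9 + (-7 + 5*I*sqrt(3)/3)*81 = 9 + (-567 + 135*I*sqrt(3)) = -558 + 135*I*sqrt(3)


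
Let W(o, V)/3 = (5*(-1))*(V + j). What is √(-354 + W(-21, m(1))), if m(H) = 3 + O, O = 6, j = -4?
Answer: I*√429 ≈ 20.712*I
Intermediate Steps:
m(H) = 9 (m(H) = 3 + 6 = 9)
W(o, V) = 60 - 15*V (W(o, V) = 3*((5*(-1))*(V - 4)) = 3*(-5*(-4 + V)) = 3*(20 - 5*V) = 60 - 15*V)
√(-354 + W(-21, m(1))) = √(-354 + (60 - 15*9)) = √(-354 + (60 - 135)) = √(-354 - 75) = √(-429) = I*√429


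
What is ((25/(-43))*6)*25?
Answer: -3750/43 ≈ -87.209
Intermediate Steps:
((25/(-43))*6)*25 = ((25*(-1/43))*6)*25 = -25/43*6*25 = -150/43*25 = -3750/43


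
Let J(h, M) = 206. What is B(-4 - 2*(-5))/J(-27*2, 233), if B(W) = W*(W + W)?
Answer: 36/103 ≈ 0.34951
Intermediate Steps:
B(W) = 2*W² (B(W) = W*(2*W) = 2*W²)
B(-4 - 2*(-5))/J(-27*2, 233) = (2*(-4 - 2*(-5))²)/206 = (2*(-4 + 10)²)*(1/206) = (2*6²)*(1/206) = (2*36)*(1/206) = 72*(1/206) = 36/103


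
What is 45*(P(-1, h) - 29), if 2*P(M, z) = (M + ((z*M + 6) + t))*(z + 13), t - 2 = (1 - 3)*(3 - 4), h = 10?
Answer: -3645/2 ≈ -1822.5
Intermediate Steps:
t = 4 (t = 2 + (1 - 3)*(3 - 4) = 2 - 2*(-1) = 2 + 2 = 4)
P(M, z) = (13 + z)*(10 + M + M*z)/2 (P(M, z) = ((M + ((z*M + 6) + 4))*(z + 13))/2 = ((M + ((M*z + 6) + 4))*(13 + z))/2 = ((M + ((6 + M*z) + 4))*(13 + z))/2 = ((M + (10 + M*z))*(13 + z))/2 = ((10 + M + M*z)*(13 + z))/2 = ((13 + z)*(10 + M + M*z))/2 = (13 + z)*(10 + M + M*z)/2)
45*(P(-1, h) - 29) = 45*((65 + 5*10 + (13/2)*(-1) + (½)*(-1)*10² + 7*(-1)*10) - 29) = 45*((65 + 50 - 13/2 + (½)*(-1)*100 - 70) - 29) = 45*((65 + 50 - 13/2 - 50 - 70) - 29) = 45*(-23/2 - 29) = 45*(-81/2) = -3645/2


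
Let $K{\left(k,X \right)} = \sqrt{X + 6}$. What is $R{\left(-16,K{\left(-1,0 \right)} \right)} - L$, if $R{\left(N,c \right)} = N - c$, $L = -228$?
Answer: $212 - \sqrt{6} \approx 209.55$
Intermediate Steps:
$K{\left(k,X \right)} = \sqrt{6 + X}$
$R{\left(-16,K{\left(-1,0 \right)} \right)} - L = \left(-16 - \sqrt{6 + 0}\right) - -228 = \left(-16 - \sqrt{6}\right) + 228 = 212 - \sqrt{6}$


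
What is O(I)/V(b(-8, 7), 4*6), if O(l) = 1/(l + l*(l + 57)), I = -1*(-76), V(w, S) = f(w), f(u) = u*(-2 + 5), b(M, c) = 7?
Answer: 1/213864 ≈ 4.6759e-6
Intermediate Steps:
f(u) = 3*u (f(u) = u*3 = 3*u)
V(w, S) = 3*w
I = 76
O(l) = 1/(l + l*(57 + l))
O(I)/V(b(-8, 7), 4*6) = (1/(76*(58 + 76)))/((3*7)) = ((1/76)/134)/21 = ((1/76)*(1/134))*(1/21) = (1/10184)*(1/21) = 1/213864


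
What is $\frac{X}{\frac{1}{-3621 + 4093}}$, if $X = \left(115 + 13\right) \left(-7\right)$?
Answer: $-422912$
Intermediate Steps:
$X = -896$ ($X = 128 \left(-7\right) = -896$)
$\frac{X}{\frac{1}{-3621 + 4093}} = - \frac{896}{\frac{1}{-3621 + 4093}} = - \frac{896}{\frac{1}{472}} = - 896 \frac{1}{\frac{1}{472}} = \left(-896\right) 472 = -422912$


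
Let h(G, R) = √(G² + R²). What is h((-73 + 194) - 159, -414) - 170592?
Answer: -170592 + 2*√43210 ≈ -1.7018e+5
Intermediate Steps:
h((-73 + 194) - 159, -414) - 170592 = √(((-73 + 194) - 159)² + (-414)²) - 170592 = √((121 - 159)² + 171396) - 170592 = √((-38)² + 171396) - 170592 = √(1444 + 171396) - 170592 = √172840 - 170592 = 2*√43210 - 170592 = -170592 + 2*√43210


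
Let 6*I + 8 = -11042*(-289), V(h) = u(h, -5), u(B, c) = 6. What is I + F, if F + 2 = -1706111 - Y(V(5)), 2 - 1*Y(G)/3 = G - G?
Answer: -1174264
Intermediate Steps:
V(h) = 6
Y(G) = 6 (Y(G) = 6 - 3*(G - G) = 6 - 3*0 = 6 + 0 = 6)
I = 531855 (I = -4/3 + (-11042*(-289))/6 = -4/3 + (⅙)*3191138 = -4/3 + 1595569/3 = 531855)
F = -1706119 (F = -2 + (-1706111 - 1*6) = -2 + (-1706111 - 6) = -2 - 1706117 = -1706119)
I + F = 531855 - 1706119 = -1174264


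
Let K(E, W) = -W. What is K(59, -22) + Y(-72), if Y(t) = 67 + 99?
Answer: 188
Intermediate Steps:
Y(t) = 166
K(59, -22) + Y(-72) = -1*(-22) + 166 = 22 + 166 = 188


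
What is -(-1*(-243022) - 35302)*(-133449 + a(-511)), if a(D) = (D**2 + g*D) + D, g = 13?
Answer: -25033998960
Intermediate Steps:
a(D) = D**2 + 14*D (a(D) = (D**2 + 13*D) + D = D**2 + 14*D)
-(-1*(-243022) - 35302)*(-133449 + a(-511)) = -(-1*(-243022) - 35302)*(-133449 - 511*(14 - 511)) = -(243022 - 35302)*(-133449 - 511*(-497)) = -207720*(-133449 + 253967) = -207720*120518 = -1*25033998960 = -25033998960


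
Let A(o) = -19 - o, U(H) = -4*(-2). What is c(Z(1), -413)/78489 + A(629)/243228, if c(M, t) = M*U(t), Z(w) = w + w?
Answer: -3914102/1590893541 ≈ -0.0024603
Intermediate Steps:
U(H) = 8
Z(w) = 2*w
c(M, t) = 8*M (c(M, t) = M*8 = 8*M)
c(Z(1), -413)/78489 + A(629)/243228 = (8*(2*1))/78489 + (-19 - 1*629)/243228 = (8*2)*(1/78489) + (-19 - 629)*(1/243228) = 16*(1/78489) - 648*1/243228 = 16/78489 - 54/20269 = -3914102/1590893541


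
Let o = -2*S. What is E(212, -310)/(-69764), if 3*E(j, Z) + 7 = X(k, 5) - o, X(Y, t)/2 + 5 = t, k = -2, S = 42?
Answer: -77/209292 ≈ -0.00036791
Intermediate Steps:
X(Y, t) = -10 + 2*t
o = -84 (o = -2*42 = -84)
E(j, Z) = 77/3 (E(j, Z) = -7/3 + ((-10 + 2*5) - 1*(-84))/3 = -7/3 + ((-10 + 10) + 84)/3 = -7/3 + (0 + 84)/3 = -7/3 + (⅓)*84 = -7/3 + 28 = 77/3)
E(212, -310)/(-69764) = (77/3)/(-69764) = (77/3)*(-1/69764) = -77/209292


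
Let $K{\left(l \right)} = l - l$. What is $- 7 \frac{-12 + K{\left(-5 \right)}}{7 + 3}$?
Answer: $\frac{42}{5} \approx 8.4$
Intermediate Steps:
$K{\left(l \right)} = 0$
$- 7 \frac{-12 + K{\left(-5 \right)}}{7 + 3} = - 7 \frac{-12 + 0}{7 + 3} = - 7 \left(- \frac{12}{10}\right) = - 7 \left(\left(-12\right) \frac{1}{10}\right) = \left(-7\right) \left(- \frac{6}{5}\right) = \frac{42}{5}$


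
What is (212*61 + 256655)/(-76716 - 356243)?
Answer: -269587/432959 ≈ -0.62266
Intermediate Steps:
(212*61 + 256655)/(-76716 - 356243) = (12932 + 256655)/(-432959) = 269587*(-1/432959) = -269587/432959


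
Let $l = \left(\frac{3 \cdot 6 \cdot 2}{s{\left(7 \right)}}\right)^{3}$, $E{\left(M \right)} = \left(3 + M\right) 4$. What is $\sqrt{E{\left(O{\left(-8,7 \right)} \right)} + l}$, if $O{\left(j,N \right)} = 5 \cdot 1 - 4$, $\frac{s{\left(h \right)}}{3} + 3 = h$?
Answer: $\sqrt{43} \approx 6.5574$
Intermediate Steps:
$s{\left(h \right)} = -9 + 3 h$
$O{\left(j,N \right)} = 1$ ($O{\left(j,N \right)} = 5 - 4 = 1$)
$E{\left(M \right)} = 12 + 4 M$
$l = 27$ ($l = \left(\frac{3 \cdot 6 \cdot 2}{-9 + 3 \cdot 7}\right)^{3} = \left(\frac{18 \cdot 2}{-9 + 21}\right)^{3} = \left(\frac{36}{12}\right)^{3} = \left(36 \cdot \frac{1}{12}\right)^{3} = 3^{3} = 27$)
$\sqrt{E{\left(O{\left(-8,7 \right)} \right)} + l} = \sqrt{\left(12 + 4 \cdot 1\right) + 27} = \sqrt{\left(12 + 4\right) + 27} = \sqrt{16 + 27} = \sqrt{43}$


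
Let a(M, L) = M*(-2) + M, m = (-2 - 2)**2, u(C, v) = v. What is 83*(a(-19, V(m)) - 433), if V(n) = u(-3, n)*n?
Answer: -34362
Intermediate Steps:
m = 16 (m = (-4)**2 = 16)
V(n) = n**2 (V(n) = n*n = n**2)
a(M, L) = -M (a(M, L) = -2*M + M = -M)
83*(a(-19, V(m)) - 433) = 83*(-1*(-19) - 433) = 83*(19 - 433) = 83*(-414) = -34362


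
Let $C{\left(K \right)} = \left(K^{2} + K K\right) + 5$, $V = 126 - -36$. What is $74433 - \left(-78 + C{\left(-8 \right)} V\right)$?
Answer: $52965$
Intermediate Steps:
$V = 162$ ($V = 126 + 36 = 162$)
$C{\left(K \right)} = 5 + 2 K^{2}$ ($C{\left(K \right)} = \left(K^{2} + K^{2}\right) + 5 = 2 K^{2} + 5 = 5 + 2 K^{2}$)
$74433 - \left(-78 + C{\left(-8 \right)} V\right) = 74433 - \left(-78 + \left(5 + 2 \left(-8\right)^{2}\right) 162\right) = 74433 - \left(-78 + \left(5 + 2 \cdot 64\right) 162\right) = 74433 - \left(-78 + \left(5 + 128\right) 162\right) = 74433 - \left(-78 + 133 \cdot 162\right) = 74433 - \left(-78 + 21546\right) = 74433 - 21468 = 52965$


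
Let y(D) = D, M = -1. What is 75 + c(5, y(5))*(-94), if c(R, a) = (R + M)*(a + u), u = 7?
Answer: -4437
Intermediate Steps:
c(R, a) = (-1 + R)*(7 + a) (c(R, a) = (R - 1)*(a + 7) = (-1 + R)*(7 + a))
75 + c(5, y(5))*(-94) = 75 + (-7 - 1*5 + 7*5 + 5*5)*(-94) = 75 + (-7 - 5 + 35 + 25)*(-94) = 75 + 48*(-94) = 75 - 4512 = -4437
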